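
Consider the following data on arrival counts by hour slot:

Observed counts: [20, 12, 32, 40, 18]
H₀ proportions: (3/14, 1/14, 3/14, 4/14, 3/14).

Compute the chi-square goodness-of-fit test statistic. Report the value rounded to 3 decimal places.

n = 122; E_i = n·p_i = [26.14, 8.71, 26.14, 34.86, 26.14]
χ² = (20−26.14)²/26.14 + (12−8.71)²/8.71 + (32−26.14)²/26.14 + (40−34.86)²/34.86 + (18−26.14)²/26.14 = 7.2896
df = 4

test statistic = 7.290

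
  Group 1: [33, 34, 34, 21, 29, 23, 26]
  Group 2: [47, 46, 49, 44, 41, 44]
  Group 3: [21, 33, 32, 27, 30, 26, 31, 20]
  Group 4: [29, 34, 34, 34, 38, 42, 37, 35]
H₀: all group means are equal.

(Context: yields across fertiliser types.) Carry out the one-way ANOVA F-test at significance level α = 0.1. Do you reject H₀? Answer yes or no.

Group means [28.57, 45.17, 27.50, 35.38], grand mean 33.586
SSB = Σnᵢ(x̄ᵢ−x̄)² = 1302.612; SSW = ΣΣ(x−x̄ᵢ)² = 482.423
MSB = 1302.612/3 = 434.2040; MSW = 482.423/25 = 19.2969
F = MSB/MSW = 22.5012
df = (3, 25)
p-value (upper-tail) = 0.00000
At α=0.1: p < α → reject H₀

reject H₀: yes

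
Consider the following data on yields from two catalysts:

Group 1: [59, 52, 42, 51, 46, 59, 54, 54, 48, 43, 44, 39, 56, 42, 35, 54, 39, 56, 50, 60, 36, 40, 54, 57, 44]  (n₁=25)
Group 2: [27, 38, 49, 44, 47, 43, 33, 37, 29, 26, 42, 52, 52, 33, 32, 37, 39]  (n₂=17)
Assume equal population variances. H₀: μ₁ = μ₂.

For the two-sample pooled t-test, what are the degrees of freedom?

degrees of freedom = 40

df = n₁ + n₂ − 2 = 25 + 17 − 2 = 40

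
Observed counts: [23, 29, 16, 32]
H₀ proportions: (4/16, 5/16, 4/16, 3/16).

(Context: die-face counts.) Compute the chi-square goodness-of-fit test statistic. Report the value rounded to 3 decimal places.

n = 100; E_i = n·p_i = [25.00, 31.25, 25.00, 18.75]
χ² = (23−25.00)²/25.00 + (29−31.25)²/31.25 + (16−25.00)²/25.00 + (32−18.75)²/18.75 = 12.9253
df = 3

test statistic = 12.925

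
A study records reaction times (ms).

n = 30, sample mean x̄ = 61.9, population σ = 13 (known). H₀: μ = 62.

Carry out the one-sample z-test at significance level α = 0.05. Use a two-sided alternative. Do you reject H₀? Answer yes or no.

reject H₀: no

SE = σ/√n = 13/√30 = 2.3735
z = (x̄−μ₀)/SE = (61.9−62)/2.3735 = -0.0421
p-value (two-sided) = 0.96639
At α=0.05: p ≥ α → fail to reject H₀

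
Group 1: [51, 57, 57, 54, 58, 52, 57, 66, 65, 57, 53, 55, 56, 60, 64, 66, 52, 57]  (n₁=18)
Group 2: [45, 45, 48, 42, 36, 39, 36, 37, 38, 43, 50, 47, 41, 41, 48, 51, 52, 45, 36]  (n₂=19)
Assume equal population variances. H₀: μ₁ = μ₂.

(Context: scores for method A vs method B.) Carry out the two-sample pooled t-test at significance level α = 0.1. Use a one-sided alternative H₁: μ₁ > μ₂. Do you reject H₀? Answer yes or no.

x̄₁=57.611, s₁=4.816, n₁=18
x̄₂=43.158, s₂=5.294, n₂=19
s_p² = [17·4.816² + 18·5.294²]/35 = 25.6801
SE = √(s_p²·(1/18+1/19)) = 1.6668
t = (57.611−43.158)/1.6668 = 8.6712
df = 35
p-value (one-sided, H₁ greater) = 0.00000
At α=0.1: p < α → reject H₀

reject H₀: yes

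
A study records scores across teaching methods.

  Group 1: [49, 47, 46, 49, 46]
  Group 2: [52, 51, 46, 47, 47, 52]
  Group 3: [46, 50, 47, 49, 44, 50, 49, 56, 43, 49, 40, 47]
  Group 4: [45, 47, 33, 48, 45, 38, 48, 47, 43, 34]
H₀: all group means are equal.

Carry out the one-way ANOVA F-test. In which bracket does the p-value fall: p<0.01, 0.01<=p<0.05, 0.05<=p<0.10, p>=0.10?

p-value bracket: 0.01<=p<0.05

Group means [47.40, 49.17, 47.50, 42.80], grand mean 46.364
SSB = Σnᵢ(x̄ᵢ−x̄)² = 195.003; SSW = ΣΣ(x−x̄ᵢ)² = 526.633
MSB = 195.003/3 = 65.0010; MSW = 526.633/29 = 18.1598
F = MSB/MSW = 3.5794
df = (3, 29)
p-value (upper-tail) = 0.02571
→ bracket: 0.01<=p<0.05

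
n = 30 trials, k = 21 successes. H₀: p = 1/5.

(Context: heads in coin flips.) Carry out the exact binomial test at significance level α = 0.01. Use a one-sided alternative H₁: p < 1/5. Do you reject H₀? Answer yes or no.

Exact binomial: n=30, k=21, p₀=1/5=0.2000
P(X≤21) from Σ C(n,i)·p₀^i·(1−p₀)^(n−i)
p-value (one-sided, H₁ less) = 1.00000
At α=0.01: p ≥ α → fail to reject H₀

reject H₀: no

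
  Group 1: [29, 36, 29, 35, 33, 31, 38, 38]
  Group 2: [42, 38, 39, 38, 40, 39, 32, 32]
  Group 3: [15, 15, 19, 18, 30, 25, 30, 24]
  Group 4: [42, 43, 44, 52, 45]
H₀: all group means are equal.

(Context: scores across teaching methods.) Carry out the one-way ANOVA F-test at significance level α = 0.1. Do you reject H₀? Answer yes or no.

reject H₀: yes

Group means [33.62, 37.50, 22.00, 45.20], grand mean 33.483
SSB = Σnᵢ(x̄ᵢ−x̄)² = 1870.566; SSW = ΣΣ(x−x̄ᵢ)² = 514.675
MSB = 1870.566/3 = 623.5221; MSW = 514.675/25 = 20.5870
F = MSB/MSW = 30.2872
df = (3, 25)
p-value (upper-tail) = 0.00000
At α=0.1: p < α → reject H₀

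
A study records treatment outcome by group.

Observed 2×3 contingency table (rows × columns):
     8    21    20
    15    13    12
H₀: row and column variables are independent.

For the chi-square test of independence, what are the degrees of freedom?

df = (r−1)(c−1) = (2−1)·(3−1) = 2

degrees of freedom = 2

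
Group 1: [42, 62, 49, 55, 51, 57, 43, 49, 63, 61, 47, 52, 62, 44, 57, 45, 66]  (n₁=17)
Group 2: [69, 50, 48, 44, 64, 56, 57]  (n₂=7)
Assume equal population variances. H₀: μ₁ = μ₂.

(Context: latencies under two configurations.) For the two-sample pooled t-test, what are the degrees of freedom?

degrees of freedom = 22

df = n₁ + n₂ − 2 = 17 + 7 − 2 = 22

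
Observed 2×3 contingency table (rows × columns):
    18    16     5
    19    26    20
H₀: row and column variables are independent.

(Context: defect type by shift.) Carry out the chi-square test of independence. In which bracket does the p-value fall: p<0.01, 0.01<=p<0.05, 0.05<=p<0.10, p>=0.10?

p-value bracket: 0.05<=p<0.10

Row totals [39, 65], col totals [37, 42, 25], n=104
χ² = (18−13.88)²/13.88 + (16−15.75)²/15.75 + (5−9.38)²/9.38 + (19−23.12)²/23.12 + (26−26.25)²/26.25 + (20−15.62)²/15.62 = 5.2352
df = 2
p-value (upper-tail) = 0.07298
→ bracket: 0.05<=p<0.10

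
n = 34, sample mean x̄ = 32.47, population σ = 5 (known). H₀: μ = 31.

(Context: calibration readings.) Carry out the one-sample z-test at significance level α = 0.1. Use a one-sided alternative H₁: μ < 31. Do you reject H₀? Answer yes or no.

SE = σ/√n = 5/√34 = 0.8575
z = (x̄−μ₀)/SE = (32.47−31)/0.8575 = 1.7143
p-value (one-sided, H₁ less) = 0.95676
At α=0.1: p ≥ α → fail to reject H₀

reject H₀: no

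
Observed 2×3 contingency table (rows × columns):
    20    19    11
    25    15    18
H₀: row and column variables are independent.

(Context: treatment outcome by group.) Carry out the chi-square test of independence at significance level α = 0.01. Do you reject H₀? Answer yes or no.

reject H₀: no

Row totals [50, 58], col totals [45, 34, 29], n=108
χ² = (20−20.83)²/20.83 + (19−15.74)²/15.74 + (11−13.43)²/13.43 + (25−24.17)²/24.17 + (15−18.26)²/18.26 + (18−15.57)²/15.57 = 2.1349
df = 2
p-value (upper-tail) = 0.34388
At α=0.01: p ≥ α → fail to reject H₀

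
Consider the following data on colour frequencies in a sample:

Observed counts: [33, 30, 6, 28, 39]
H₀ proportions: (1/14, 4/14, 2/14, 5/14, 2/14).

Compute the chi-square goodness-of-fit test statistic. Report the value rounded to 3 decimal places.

test statistic = 95.546

n = 136; E_i = n·p_i = [9.71, 38.86, 19.43, 48.57, 19.43]
χ² = (33−9.71)²/9.71 + (30−38.86)²/38.86 + (6−19.43)²/19.43 + (28−48.57)²/48.57 + (39−19.43)²/19.43 = 95.5456
df = 4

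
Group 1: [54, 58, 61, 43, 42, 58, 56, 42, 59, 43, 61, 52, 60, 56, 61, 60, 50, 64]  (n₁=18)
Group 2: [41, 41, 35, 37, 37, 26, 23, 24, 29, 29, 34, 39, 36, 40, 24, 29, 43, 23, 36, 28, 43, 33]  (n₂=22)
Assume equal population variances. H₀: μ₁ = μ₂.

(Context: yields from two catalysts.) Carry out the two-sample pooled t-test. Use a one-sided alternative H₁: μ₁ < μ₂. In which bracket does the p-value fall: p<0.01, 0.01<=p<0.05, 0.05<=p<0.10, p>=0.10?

p-value bracket: p>=0.10

x̄₁=54.444, s₁=7.398, n₁=18
x̄₂=33.182, s₂=6.730, n₂=22
s_p² = [17·7.398² + 21·6.730²]/38 = 49.5189
SE = √(s_p²·(1/18+1/22)) = 2.2365
t = (54.444−33.182)/2.2365 = 9.5071
df = 38
p-value (one-sided, H₁ less) = 1.00000
→ bracket: p>=0.10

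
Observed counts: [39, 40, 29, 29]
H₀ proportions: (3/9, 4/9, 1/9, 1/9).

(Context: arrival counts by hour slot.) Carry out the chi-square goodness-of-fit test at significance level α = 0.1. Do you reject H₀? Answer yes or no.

n = 137; E_i = n·p_i = [45.67, 60.89, 15.22, 15.22]
χ² = (39−45.67)²/45.67 + (40−60.89)²/60.89 + (29−15.22)²/15.22 + (29−15.22)²/15.22 = 33.0803
df = 3
p-value (upper-tail) = 0.00000
At α=0.1: p < α → reject H₀

reject H₀: yes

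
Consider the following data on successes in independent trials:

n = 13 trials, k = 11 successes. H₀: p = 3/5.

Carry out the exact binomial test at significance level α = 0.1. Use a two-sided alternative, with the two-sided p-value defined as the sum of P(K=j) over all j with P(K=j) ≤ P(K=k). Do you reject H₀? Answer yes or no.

reject H₀: yes

Exact binomial: n=13, k=11, p₀=3/5=0.6000
P(X=j) = C(n,j)·p₀^j·(1−p₀)^(n−j); p = Σ P(X=j) over j with P(X=j) ≤ P(X=11)
p-value (two-sided) = 0.08999
At α=0.1: p < α → reject H₀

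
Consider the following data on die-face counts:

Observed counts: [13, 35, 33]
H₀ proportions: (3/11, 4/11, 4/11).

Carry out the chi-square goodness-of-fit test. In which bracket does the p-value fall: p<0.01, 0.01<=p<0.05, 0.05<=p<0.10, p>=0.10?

n = 81; E_i = n·p_i = [22.09, 29.45, 29.45]
χ² = (13−22.09)²/22.09 + (35−29.45)²/29.45 + (33−29.45)²/29.45 = 5.2119
df = 2
p-value (upper-tail) = 0.07383
→ bracket: 0.05<=p<0.10

p-value bracket: 0.05<=p<0.10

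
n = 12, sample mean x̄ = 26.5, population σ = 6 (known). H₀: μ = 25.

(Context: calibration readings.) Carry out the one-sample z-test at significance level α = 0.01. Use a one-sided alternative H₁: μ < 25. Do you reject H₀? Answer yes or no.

SE = σ/√n = 6/√12 = 1.7321
z = (x̄−μ₀)/SE = (26.5−25)/1.7321 = 0.8660
p-value (one-sided, H₁ less) = 0.80676
At α=0.01: p ≥ α → fail to reject H₀

reject H₀: no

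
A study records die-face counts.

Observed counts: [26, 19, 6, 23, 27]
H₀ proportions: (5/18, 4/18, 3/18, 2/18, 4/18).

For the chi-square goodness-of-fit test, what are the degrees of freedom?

df = k − 1 = 5 − 1 = 4

degrees of freedom = 4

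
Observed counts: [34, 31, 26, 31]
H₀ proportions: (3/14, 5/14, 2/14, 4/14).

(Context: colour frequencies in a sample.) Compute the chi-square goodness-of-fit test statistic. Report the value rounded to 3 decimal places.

n = 122; E_i = n·p_i = [26.14, 43.57, 17.43, 34.86]
χ² = (34−26.14)²/26.14 + (31−43.57)²/43.57 + (26−17.43)²/17.43 + (31−34.86)²/34.86 = 10.6309
df = 3

test statistic = 10.631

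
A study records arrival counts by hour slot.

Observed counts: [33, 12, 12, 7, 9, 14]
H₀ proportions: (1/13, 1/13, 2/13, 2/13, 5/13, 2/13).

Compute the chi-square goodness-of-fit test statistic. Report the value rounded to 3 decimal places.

test statistic = 128.725

n = 87; E_i = n·p_i = [6.69, 6.69, 13.38, 13.38, 33.46, 13.38]
χ² = (33−6.69)²/6.69 + (12−6.69)²/6.69 + (12−13.38)²/13.38 + (7−13.38)²/13.38 + (9−33.46)²/33.46 + (14−13.38)²/13.38 = 128.7253
df = 5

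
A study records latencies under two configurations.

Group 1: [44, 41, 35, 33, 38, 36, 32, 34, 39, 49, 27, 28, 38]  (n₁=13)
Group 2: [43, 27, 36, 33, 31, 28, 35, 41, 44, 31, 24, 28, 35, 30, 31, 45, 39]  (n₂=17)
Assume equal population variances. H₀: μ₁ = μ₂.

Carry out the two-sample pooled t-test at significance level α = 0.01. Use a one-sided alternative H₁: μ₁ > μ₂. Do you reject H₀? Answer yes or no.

reject H₀: no

x̄₁=36.462, s₁=6.105, n₁=13
x̄₂=34.176, s₂=6.356, n₂=17
s_p² = [12·6.105² + 16·6.356²]/28 = 39.0608
SE = √(s_p²·(1/13+1/17)) = 2.3027
t = (36.462−34.176)/2.3027 = 0.9923
df = 28
p-value (one-sided, H₁ greater) = 0.16476
At α=0.01: p ≥ α → fail to reject H₀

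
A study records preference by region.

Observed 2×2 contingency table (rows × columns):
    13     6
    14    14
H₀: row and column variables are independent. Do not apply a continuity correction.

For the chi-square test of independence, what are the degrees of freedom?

df = (r−1)(c−1) = (2−1)·(2−1) = 1

degrees of freedom = 1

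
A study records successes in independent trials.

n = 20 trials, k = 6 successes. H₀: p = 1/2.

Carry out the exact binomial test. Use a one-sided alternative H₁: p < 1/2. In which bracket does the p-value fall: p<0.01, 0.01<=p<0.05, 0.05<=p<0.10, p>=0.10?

Exact binomial: n=20, k=6, p₀=1/2=0.5000
P(X≤6) from Σ C(n,i)·p₀^i·(1−p₀)^(n−i)
p-value (one-sided, H₁ less) = 0.05766
→ bracket: 0.05<=p<0.10

p-value bracket: 0.05<=p<0.10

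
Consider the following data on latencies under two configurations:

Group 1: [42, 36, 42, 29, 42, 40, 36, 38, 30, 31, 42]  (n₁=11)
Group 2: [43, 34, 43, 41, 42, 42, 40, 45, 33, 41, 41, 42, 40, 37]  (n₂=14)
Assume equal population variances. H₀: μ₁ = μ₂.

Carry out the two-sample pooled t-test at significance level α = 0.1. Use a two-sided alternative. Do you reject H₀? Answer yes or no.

x̄₁=37.091, s₁=5.108, n₁=11
x̄₂=40.286, s₂=3.407, n₂=14
s_p² = [10·5.108² + 13·3.407²]/23 = 17.9029
SE = √(s_p²·(1/11+1/14)) = 1.7048
t = (37.091−40.286)/1.7048 = -1.8740
df = 23
p-value (two-sided) = 0.07369
At α=0.1: p < α → reject H₀

reject H₀: yes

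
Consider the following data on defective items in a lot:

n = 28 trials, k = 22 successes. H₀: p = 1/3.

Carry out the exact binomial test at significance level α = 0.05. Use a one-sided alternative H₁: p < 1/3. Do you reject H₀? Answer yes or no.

reject H₀: no

Exact binomial: n=28, k=22, p₀=1/3=0.3333
P(X≤22) from Σ C(n,i)·p₀^i·(1−p₀)^(n−i)
p-value (one-sided, H₁ less) = 1.00000
At α=0.05: p ≥ α → fail to reject H₀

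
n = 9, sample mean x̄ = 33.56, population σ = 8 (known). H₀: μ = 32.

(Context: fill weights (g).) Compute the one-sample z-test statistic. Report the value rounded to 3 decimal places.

SE = σ/√n = 8/√9 = 2.6667
z = (x̄−μ₀)/SE = (33.56−32)/2.6667 = 0.5850

test statistic = 0.585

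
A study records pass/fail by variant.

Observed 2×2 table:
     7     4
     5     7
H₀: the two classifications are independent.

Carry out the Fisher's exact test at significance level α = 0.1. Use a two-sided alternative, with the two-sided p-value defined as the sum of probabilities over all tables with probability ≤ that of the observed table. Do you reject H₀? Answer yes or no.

reject H₀: no

Margins: r₁=11, r₂=12, c₁=12, c₂=11, n=23
p_obs = C(11,7)·C(12,5)/C(23,12); sum pmf over tables with pmf ≤ p_obs
p-value (two-sided) = 0.41365
At α=0.1: p ≥ α → fail to reject H₀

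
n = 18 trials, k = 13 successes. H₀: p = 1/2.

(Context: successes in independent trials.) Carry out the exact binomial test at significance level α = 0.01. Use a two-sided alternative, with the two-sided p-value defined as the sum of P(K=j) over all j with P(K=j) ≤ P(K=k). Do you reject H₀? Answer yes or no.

Exact binomial: n=18, k=13, p₀=1/2=0.5000
P(X=j) = C(n,j)·p₀^j·(1−p₀)^(n−j); p = Σ P(X=j) over j with P(X=j) ≤ P(X=13)
p-value (two-sided) = 0.09625
At α=0.01: p ≥ α → fail to reject H₀

reject H₀: no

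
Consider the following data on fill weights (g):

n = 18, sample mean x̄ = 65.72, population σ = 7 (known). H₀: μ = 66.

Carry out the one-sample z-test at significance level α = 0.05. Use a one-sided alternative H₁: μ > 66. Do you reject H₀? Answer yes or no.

reject H₀: no

SE = σ/√n = 7/√18 = 1.6499
z = (x̄−μ₀)/SE = (65.72−66)/1.6499 = -0.1697
p-value (one-sided, H₁ greater) = 0.56738
At α=0.05: p ≥ α → fail to reject H₀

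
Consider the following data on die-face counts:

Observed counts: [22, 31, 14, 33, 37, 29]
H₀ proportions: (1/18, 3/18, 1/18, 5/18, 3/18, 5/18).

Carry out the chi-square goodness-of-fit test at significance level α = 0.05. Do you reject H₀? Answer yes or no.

reject H₀: yes

n = 166; E_i = n·p_i = [9.22, 27.67, 9.22, 46.11, 27.67, 46.11]
χ² = (22−9.22)²/9.22 + (31−27.67)²/27.67 + (14−9.22)²/9.22 + (33−46.11)²/46.11 + (37−27.67)²/27.67 + (29−46.11)²/46.11 = 33.8072
df = 5
p-value (upper-tail) = 0.00000
At α=0.05: p < α → reject H₀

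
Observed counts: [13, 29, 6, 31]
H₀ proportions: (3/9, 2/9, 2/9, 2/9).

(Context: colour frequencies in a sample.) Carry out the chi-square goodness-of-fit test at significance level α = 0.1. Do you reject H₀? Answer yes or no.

reject H₀: yes

n = 79; E_i = n·p_i = [26.33, 17.56, 17.56, 17.56]
χ² = (13−26.33)²/26.33 + (29−17.56)²/17.56 + (6−17.56)²/17.56 + (31−17.56)²/17.56 = 32.1139
df = 3
p-value (upper-tail) = 0.00000
At α=0.1: p < α → reject H₀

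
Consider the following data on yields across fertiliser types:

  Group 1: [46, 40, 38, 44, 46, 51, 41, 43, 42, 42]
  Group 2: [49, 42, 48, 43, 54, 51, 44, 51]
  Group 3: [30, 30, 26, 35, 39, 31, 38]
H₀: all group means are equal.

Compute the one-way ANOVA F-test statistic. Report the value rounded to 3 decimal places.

test statistic = 24.982

Group means [43.30, 47.75, 32.71], grand mean 41.760
SSB = Σnᵢ(x̄ᵢ−x̄)² = 883.531; SSW = ΣΣ(x−x̄ᵢ)² = 389.029
MSB = 883.531/2 = 441.7657; MSW = 389.029/22 = 17.6831
F = MSB/MSW = 24.9823
df = (2, 22)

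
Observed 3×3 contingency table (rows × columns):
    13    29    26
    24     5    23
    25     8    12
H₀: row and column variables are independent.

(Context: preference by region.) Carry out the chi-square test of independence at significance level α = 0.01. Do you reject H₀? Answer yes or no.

reject H₀: yes

Row totals [68, 52, 45], col totals [62, 42, 61], n=165
χ² = (13−25.55)²/25.55 + (29−17.31)²/17.31 + (26−25.14)²/25.14 + (24−19.54)²/19.54 + (5−13.24)²/13.24 + (23−19.22)²/19.22 + (25−16.91)²/16.91 + (8−11.45)²/11.45 + (12−16.64)²/16.64 = 27.1817
df = 4
p-value (upper-tail) = 0.00002
At α=0.01: p < α → reject H₀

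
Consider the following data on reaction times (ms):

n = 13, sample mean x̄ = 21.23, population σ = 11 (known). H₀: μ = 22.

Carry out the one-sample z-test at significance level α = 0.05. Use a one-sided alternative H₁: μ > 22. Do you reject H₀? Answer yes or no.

reject H₀: no

SE = σ/√n = 11/√13 = 3.0509
z = (x̄−μ₀)/SE = (21.23−22)/3.0509 = -0.2524
p-value (one-sided, H₁ greater) = 0.59963
At α=0.05: p ≥ α → fail to reject H₀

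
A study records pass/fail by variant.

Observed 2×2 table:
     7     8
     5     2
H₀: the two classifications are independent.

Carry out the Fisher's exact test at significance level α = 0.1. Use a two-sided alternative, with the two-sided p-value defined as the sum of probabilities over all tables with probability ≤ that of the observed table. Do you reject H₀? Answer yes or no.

Margins: r₁=15, r₂=7, c₁=12, c₂=10, n=22
p_obs = C(15,7)·C(7,5)/C(22,12); sum pmf over tables with pmf ≤ p_obs
p-value (two-sided) = 0.38080
At α=0.1: p ≥ α → fail to reject H₀

reject H₀: no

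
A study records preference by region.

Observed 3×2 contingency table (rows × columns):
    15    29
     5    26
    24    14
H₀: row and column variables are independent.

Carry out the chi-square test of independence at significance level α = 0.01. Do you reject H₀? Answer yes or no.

reject H₀: yes

Row totals [44, 31, 38], col totals [44, 69], n=113
χ² = (15−17.13)²/17.13 + (29−26.87)²/26.87 + (5−12.07)²/12.07 + (26−18.93)²/18.93 + (24−14.80)²/14.80 + (14−23.20)²/23.20 = 16.5931
df = 2
p-value (upper-tail) = 0.00025
At α=0.01: p < α → reject H₀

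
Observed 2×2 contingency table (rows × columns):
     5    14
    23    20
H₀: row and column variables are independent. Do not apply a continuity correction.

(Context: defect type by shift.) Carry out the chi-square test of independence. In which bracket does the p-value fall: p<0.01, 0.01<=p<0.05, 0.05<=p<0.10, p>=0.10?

p-value bracket: 0.01<=p<0.05

Row totals [19, 43], col totals [28, 34], n=62
χ² = (5−8.58)²/8.58 + (14−10.42)²/10.42 + (23−19.42)²/19.42 + (20−23.58)²/23.58 = 3.9286
df = 1
p-value (upper-tail) = 0.04747
→ bracket: 0.01<=p<0.05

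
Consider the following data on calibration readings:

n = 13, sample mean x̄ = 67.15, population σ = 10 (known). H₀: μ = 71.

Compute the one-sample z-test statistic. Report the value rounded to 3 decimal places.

SE = σ/√n = 10/√13 = 2.7735
z = (x̄−μ₀)/SE = (67.15−71)/2.7735 = -1.3881

test statistic = -1.388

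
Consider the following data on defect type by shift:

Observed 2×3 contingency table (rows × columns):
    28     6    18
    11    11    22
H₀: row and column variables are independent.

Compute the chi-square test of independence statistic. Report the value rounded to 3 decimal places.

test statistic = 8.674

Row totals [52, 44], col totals [39, 17, 40], n=96
χ² = (28−21.12)²/21.12 + (6−9.21)²/9.21 + (18−21.67)²/21.67 + (11−17.88)²/17.88 + (11−7.79)²/7.79 + (22−18.33)²/18.33 = 8.6744
df = 2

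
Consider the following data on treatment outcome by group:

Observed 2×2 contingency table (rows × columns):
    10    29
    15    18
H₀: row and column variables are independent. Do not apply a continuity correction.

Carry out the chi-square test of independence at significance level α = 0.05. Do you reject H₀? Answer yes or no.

Row totals [39, 33], col totals [25, 47], n=72
χ² = (10−13.54)²/13.54 + (29−25.46)²/25.46 + (15−11.46)²/11.46 + (18−21.54)²/21.54 = 3.0960
df = 1
p-value (upper-tail) = 0.07849
At α=0.05: p ≥ α → fail to reject H₀

reject H₀: no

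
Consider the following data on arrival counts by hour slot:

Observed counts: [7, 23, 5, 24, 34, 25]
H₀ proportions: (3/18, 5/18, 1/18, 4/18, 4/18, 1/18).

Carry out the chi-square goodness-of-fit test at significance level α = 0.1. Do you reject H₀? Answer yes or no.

reject H₀: yes

n = 118; E_i = n·p_i = [19.67, 32.78, 6.56, 26.22, 26.22, 6.56]
χ² = (7−19.67)²/19.67 + (23−32.78)²/32.78 + (5−6.56)²/6.56 + (24−26.22)²/26.22 + (34−26.22)²/26.22 + (25−6.56)²/6.56 = 65.8339
df = 5
p-value (upper-tail) = 0.00000
At α=0.1: p < α → reject H₀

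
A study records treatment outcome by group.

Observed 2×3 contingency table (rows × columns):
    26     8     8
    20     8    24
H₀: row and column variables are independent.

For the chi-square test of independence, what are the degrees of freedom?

df = (r−1)(c−1) = (2−1)·(3−1) = 2

degrees of freedom = 2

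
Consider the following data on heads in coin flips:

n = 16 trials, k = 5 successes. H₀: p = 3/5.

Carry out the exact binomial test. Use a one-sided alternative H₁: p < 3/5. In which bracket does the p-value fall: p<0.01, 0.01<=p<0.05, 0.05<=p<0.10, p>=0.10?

Exact binomial: n=16, k=5, p₀=3/5=0.6000
P(X≤5) from Σ C(n,i)·p₀^i·(1−p₀)^(n−i)
p-value (one-sided, H₁ less) = 0.01914
→ bracket: 0.01<=p<0.05

p-value bracket: 0.01<=p<0.05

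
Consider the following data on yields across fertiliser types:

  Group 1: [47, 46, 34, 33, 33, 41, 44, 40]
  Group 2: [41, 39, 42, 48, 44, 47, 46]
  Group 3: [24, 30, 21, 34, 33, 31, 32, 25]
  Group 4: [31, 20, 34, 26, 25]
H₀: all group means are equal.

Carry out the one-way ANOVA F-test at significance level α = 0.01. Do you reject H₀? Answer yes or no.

reject H₀: yes

Group means [39.75, 43.86, 28.75, 27.20], grand mean 35.393
SSB = Σnᵢ(x̄ᵢ−x̄)² = 1342.021; SSW = ΣΣ(x−x̄ᵢ)² = 580.657
MSB = 1342.021/3 = 447.3405; MSW = 580.657/24 = 24.1940
F = MSB/MSW = 18.4897
df = (3, 24)
p-value (upper-tail) = 0.00000
At α=0.01: p < α → reject H₀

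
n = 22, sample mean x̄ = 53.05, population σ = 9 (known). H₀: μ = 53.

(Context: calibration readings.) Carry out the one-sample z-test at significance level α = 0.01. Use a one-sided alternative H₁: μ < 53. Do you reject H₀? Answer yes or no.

reject H₀: no

SE = σ/√n = 9/√22 = 1.9188
z = (x̄−μ₀)/SE = (53.05−53)/1.9188 = 0.0261
p-value (one-sided, H₁ less) = 0.51039
At α=0.01: p ≥ α → fail to reject H₀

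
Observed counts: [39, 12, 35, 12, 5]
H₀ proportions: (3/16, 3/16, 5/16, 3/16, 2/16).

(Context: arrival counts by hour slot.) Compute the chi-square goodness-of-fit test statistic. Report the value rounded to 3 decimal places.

n = 103; E_i = n·p_i = [19.31, 19.31, 32.19, 19.31, 12.88]
χ² = (39−19.31)²/19.31 + (12−19.31)²/19.31 + (35−32.19)²/32.19 + (12−19.31)²/19.31 + (5−12.88)²/12.88 = 30.6699
df = 4

test statistic = 30.670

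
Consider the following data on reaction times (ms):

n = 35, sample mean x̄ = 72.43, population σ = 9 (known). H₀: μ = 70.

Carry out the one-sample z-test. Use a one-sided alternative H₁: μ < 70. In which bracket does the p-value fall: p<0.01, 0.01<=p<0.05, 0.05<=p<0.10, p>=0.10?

p-value bracket: p>=0.10

SE = σ/√n = 9/√35 = 1.5213
z = (x̄−μ₀)/SE = (72.43−70)/1.5213 = 1.5973
p-value (one-sided, H₁ less) = 0.94491
→ bracket: p>=0.10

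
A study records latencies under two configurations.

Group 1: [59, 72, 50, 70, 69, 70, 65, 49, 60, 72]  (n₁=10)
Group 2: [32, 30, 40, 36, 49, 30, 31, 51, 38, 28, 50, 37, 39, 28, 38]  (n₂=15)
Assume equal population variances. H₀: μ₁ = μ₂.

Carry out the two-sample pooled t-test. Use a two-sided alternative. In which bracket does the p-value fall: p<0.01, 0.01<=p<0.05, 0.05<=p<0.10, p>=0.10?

x̄₁=63.600, s₁=8.733, n₁=10
x̄₂=37.133, s₂=7.772, n₂=15
s_p² = [9·8.733² + 14·7.772²]/23 = 66.6145
SE = √(s_p²·(1/10+1/15)) = 3.3320
t = (63.600−37.133)/3.3320 = 7.9431
df = 23
p-value (two-sided) = 0.00000
→ bracket: p<0.01

p-value bracket: p<0.01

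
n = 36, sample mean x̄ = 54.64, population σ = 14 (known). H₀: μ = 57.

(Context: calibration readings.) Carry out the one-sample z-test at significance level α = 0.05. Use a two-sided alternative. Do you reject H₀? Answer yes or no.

SE = σ/√n = 14/√36 = 2.3333
z = (x̄−μ₀)/SE = (54.64−57)/2.3333 = -1.0114
p-value (two-sided) = 0.31181
At α=0.05: p ≥ α → fail to reject H₀

reject H₀: no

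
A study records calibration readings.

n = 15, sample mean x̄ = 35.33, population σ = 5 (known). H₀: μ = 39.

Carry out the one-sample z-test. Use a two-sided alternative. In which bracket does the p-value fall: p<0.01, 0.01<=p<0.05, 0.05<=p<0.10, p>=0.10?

p-value bracket: p<0.01

SE = σ/√n = 5/√15 = 1.2910
z = (x̄−μ₀)/SE = (35.33−39)/1.2910 = -2.8428
p-value (two-sided) = 0.00447
→ bracket: p<0.01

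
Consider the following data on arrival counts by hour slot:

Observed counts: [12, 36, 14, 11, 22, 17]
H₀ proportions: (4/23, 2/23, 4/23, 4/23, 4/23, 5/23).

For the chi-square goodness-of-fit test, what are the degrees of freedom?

df = k − 1 = 6 − 1 = 5

degrees of freedom = 5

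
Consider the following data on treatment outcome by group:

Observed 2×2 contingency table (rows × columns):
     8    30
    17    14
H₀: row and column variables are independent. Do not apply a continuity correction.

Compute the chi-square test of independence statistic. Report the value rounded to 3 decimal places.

Row totals [38, 31], col totals [25, 44], n=69
χ² = (8−13.77)²/13.77 + (30−24.23)²/24.23 + (17−11.23)²/11.23 + (14−19.77)²/19.77 = 8.4348
df = 1

test statistic = 8.435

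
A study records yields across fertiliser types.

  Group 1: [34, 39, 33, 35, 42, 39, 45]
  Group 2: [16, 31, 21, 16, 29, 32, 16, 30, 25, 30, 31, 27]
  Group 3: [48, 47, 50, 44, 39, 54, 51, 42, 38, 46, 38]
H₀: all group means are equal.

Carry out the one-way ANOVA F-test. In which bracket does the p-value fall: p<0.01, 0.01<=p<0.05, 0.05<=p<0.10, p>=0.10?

p-value bracket: p<0.01

Group means [38.14, 25.33, 45.18], grand mean 35.600
SSB = Σnᵢ(x̄ᵢ−x̄)² = 2320.040; SSW = ΣΣ(x−x̄ᵢ)² = 865.160
MSB = 2320.040/2 = 1160.0199; MSW = 865.160/27 = 32.0430
F = MSB/MSW = 36.2020
df = (2, 27)
p-value (upper-tail) = 0.00000
→ bracket: p<0.01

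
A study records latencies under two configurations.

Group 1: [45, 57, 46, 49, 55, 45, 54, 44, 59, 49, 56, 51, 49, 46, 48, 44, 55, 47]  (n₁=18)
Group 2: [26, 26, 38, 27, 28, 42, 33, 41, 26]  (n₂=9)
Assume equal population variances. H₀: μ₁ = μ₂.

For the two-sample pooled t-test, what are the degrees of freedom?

df = n₁ + n₂ − 2 = 18 + 9 − 2 = 25

degrees of freedom = 25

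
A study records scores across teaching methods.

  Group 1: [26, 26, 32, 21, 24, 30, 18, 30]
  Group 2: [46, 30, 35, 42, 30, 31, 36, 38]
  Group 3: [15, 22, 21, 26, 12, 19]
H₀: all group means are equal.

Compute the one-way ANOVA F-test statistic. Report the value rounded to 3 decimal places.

Group means [25.88, 36.00, 19.17], grand mean 27.727
SSB = Σnᵢ(x̄ᵢ−x̄)² = 1014.655; SSW = ΣΣ(x−x̄ᵢ)² = 525.708
MSB = 1014.655/2 = 507.3277; MSW = 525.708/19 = 27.6689
F = MSB/MSW = 18.3357
df = (2, 19)

test statistic = 18.336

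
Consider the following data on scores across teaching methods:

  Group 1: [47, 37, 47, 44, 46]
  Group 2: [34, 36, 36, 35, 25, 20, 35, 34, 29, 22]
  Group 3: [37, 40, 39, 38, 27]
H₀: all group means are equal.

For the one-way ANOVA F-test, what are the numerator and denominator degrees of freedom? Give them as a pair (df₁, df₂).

degrees of freedom = [2, 17]

k = 3 groups, N = 20 total
df = (k−1, N−k) = (3−1, 20−3) = (2, 17)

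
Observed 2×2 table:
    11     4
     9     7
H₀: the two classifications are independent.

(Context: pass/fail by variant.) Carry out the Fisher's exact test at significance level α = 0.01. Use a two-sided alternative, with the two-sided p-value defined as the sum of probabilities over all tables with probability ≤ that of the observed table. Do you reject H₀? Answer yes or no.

Margins: r₁=15, r₂=16, c₁=20, c₂=11, n=31
p_obs = C(15,11)·C(16,9)/C(31,20); sum pmf over tables with pmf ≤ p_obs
p-value (two-sided) = 0.45779
At α=0.01: p ≥ α → fail to reject H₀

reject H₀: no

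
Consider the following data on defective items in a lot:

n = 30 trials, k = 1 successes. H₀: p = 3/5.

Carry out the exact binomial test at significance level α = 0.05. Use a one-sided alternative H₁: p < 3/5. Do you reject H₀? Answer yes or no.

Exact binomial: n=30, k=1, p₀=3/5=0.6000
P(X≤1) from Σ C(n,i)·p₀^i·(1−p₀)^(n−i)
p-value (one-sided, H₁ less) = 0.00000
At α=0.05: p < α → reject H₀

reject H₀: yes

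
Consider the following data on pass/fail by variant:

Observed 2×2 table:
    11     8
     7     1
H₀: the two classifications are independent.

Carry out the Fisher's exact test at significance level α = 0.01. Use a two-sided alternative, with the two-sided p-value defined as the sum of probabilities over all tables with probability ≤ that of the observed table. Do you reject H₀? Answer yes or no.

reject H₀: no

Margins: r₁=19, r₂=8, c₁=18, c₂=9, n=27
p_obs = C(19,11)·C(8,7)/C(27,18); sum pmf over tables with pmf ≤ p_obs
p-value (two-sided) = 0.20112
At α=0.01: p ≥ α → fail to reject H₀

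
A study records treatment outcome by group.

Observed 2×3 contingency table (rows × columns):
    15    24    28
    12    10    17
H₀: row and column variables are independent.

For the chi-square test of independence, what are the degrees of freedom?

degrees of freedom = 2

df = (r−1)(c−1) = (2−1)·(3−1) = 2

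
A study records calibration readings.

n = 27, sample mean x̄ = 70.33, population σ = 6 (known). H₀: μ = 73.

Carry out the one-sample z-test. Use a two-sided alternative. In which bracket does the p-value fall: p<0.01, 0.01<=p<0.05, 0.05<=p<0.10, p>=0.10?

SE = σ/√n = 6/√27 = 1.1547
z = (x̄−μ₀)/SE = (70.33−73)/1.1547 = -2.3123
p-value (two-sided) = 0.02076
→ bracket: 0.01<=p<0.05

p-value bracket: 0.01<=p<0.05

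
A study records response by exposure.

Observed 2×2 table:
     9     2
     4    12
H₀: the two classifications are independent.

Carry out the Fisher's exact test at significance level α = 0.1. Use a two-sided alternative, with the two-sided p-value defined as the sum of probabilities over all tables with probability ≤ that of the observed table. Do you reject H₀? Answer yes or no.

reject H₀: yes

Margins: r₁=11, r₂=16, c₁=13, c₂=14, n=27
p_obs = C(11,9)·C(16,4)/C(27,13); sum pmf over tables with pmf ≤ p_obs
p-value (two-sided) = 0.00633
At α=0.1: p < α → reject H₀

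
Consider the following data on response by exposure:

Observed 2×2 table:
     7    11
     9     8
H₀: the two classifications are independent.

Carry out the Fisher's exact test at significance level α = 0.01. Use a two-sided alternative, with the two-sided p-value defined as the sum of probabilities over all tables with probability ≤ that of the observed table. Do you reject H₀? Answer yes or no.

reject H₀: no

Margins: r₁=18, r₂=17, c₁=16, c₂=19, n=35
p_obs = C(18,7)·C(17,9)/C(35,16); sum pmf over tables with pmf ≤ p_obs
p-value (two-sided) = 0.50509
At α=0.01: p ≥ α → fail to reject H₀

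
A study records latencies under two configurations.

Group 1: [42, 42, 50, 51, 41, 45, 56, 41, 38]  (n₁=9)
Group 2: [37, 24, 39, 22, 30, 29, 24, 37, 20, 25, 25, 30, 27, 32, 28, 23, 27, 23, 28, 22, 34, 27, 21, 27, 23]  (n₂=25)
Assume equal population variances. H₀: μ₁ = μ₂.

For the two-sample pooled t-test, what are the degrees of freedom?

df = n₁ + n₂ − 2 = 9 + 25 − 2 = 32

degrees of freedom = 32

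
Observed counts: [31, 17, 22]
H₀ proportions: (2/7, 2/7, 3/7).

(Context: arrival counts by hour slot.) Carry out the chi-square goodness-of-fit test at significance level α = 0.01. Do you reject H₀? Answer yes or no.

reject H₀: no

n = 70; E_i = n·p_i = [20.00, 20.00, 30.00]
χ² = (31−20.00)²/20.00 + (17−20.00)²/20.00 + (22−30.00)²/30.00 = 8.6333
df = 2
p-value (upper-tail) = 0.01334
At α=0.01: p ≥ α → fail to reject H₀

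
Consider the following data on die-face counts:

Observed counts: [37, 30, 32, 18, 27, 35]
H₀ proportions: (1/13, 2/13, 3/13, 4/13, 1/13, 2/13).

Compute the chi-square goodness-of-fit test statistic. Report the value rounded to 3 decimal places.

n = 179; E_i = n·p_i = [13.77, 27.54, 41.31, 55.08, 13.77, 27.54]
χ² = (37−13.77)²/13.77 + (30−27.54)²/27.54 + (32−41.31)²/41.31 + (18−55.08)²/55.08 + (27−13.77)²/13.77 + (35−27.54)²/27.54 = 81.2058
df = 5

test statistic = 81.206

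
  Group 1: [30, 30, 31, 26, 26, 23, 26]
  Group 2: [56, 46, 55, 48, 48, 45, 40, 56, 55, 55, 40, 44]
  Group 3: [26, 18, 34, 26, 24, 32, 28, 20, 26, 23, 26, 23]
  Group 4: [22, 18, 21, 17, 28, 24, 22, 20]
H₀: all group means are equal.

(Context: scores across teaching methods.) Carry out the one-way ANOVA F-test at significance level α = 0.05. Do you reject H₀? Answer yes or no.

reject H₀: yes

Group means [27.43, 49.00, 25.50, 21.50], grand mean 32.256
SSB = Σnᵢ(x̄ᵢ−x̄)² = 5000.722; SSW = ΣΣ(x−x̄ᵢ)² = 778.714
MSB = 5000.722/3 = 1666.9072; MSW = 778.714/35 = 22.2490
F = MSB/MSW = 74.9206
df = (3, 35)
p-value (upper-tail) = 0.00000
At α=0.05: p < α → reject H₀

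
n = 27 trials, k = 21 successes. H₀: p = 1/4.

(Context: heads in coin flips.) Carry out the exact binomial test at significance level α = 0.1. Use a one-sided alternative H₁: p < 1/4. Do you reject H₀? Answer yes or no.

reject H₀: no

Exact binomial: n=27, k=21, p₀=1/4=0.2500
P(X≤21) from Σ C(n,i)·p₀^i·(1−p₀)^(n−i)
p-value (one-sided, H₁ less) = 1.00000
At α=0.1: p ≥ α → fail to reject H₀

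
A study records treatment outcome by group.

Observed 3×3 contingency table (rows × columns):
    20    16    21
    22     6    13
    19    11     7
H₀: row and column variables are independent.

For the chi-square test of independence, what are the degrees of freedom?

df = (r−1)(c−1) = (3−1)·(3−1) = 4

degrees of freedom = 4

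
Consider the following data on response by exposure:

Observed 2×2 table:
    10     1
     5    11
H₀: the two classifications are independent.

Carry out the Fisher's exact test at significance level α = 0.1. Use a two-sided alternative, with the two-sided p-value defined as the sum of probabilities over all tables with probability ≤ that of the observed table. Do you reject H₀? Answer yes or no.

Margins: r₁=11, r₂=16, c₁=15, c₂=12, n=27
p_obs = C(11,10)·C(16,5)/C(27,15); sum pmf over tables with pmf ≤ p_obs
p-value (two-sided) = 0.00472
At α=0.1: p < α → reject H₀

reject H₀: yes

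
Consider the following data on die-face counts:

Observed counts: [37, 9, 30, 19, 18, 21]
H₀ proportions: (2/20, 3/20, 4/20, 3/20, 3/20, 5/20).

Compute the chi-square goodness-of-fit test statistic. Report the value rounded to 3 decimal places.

test statistic = 53.020

n = 134; E_i = n·p_i = [13.40, 20.10, 26.80, 20.10, 20.10, 33.50]
χ² = (37−13.40)²/13.40 + (9−20.10)²/20.10 + (30−26.80)²/26.80 + (19−20.10)²/20.10 + (18−20.10)²/20.10 + (21−33.50)²/33.50 = 53.0199
df = 5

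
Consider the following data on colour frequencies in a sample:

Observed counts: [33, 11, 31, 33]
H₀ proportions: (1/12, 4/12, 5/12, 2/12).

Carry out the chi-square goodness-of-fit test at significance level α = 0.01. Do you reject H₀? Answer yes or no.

n = 108; E_i = n·p_i = [9.00, 36.00, 45.00, 18.00]
χ² = (33−9.00)²/9.00 + (11−36.00)²/36.00 + (31−45.00)²/45.00 + (33−18.00)²/18.00 = 98.2167
df = 3
p-value (upper-tail) = 0.00000
At α=0.01: p < α → reject H₀

reject H₀: yes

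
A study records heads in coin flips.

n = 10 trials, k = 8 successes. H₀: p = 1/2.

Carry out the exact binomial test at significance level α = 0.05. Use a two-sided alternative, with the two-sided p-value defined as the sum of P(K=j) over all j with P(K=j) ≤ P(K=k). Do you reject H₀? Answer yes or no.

Exact binomial: n=10, k=8, p₀=1/2=0.5000
P(X=j) = C(n,j)·p₀^j·(1−p₀)^(n−j); p = Σ P(X=j) over j with P(X=j) ≤ P(X=8)
p-value (two-sided) = 0.10938
At α=0.05: p ≥ α → fail to reject H₀

reject H₀: no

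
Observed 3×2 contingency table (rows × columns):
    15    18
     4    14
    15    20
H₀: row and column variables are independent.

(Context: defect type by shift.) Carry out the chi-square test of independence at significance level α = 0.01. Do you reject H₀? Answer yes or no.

Row totals [33, 18, 35], col totals [34, 52], n=86
χ² = (15−13.05)²/13.05 + (18−19.95)²/19.95 + (4−7.12)²/7.12 + (14−10.88)²/10.88 + (15−13.84)²/13.84 + (20−21.16)²/21.16 = 2.9023
df = 2
p-value (upper-tail) = 0.23430
At α=0.01: p ≥ α → fail to reject H₀

reject H₀: no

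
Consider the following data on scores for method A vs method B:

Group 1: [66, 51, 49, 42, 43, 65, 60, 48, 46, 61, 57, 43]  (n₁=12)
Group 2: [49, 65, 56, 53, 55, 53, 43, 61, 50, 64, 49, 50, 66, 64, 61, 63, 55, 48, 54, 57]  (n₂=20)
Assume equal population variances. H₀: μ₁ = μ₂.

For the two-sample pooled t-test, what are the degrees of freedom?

degrees of freedom = 30

df = n₁ + n₂ − 2 = 12 + 20 − 2 = 30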